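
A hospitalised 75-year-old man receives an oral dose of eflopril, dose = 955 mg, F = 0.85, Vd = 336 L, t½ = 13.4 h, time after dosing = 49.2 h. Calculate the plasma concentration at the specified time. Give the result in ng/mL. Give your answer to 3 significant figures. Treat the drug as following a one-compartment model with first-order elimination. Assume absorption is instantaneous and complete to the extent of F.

Amount reaching circulation = F × Dose = 0.85 × 955.0 = 811.8 mg
C₀ = F·Dose / Vd = 811.8 / 336 = 2.416 mg/L
k = ln2 / t½ = 0.693147 / 13.4 = 0.05173 h⁻¹
C = C₀ · e^(−k·t) = 2.416 × e^(−0.05173 × 49.2)
  = 2.416 × 0.07846 = 0.1896 mg/L
Convert: 0.1896 mg/L × 1000 = 189.6 ng/mL

190 ng/mL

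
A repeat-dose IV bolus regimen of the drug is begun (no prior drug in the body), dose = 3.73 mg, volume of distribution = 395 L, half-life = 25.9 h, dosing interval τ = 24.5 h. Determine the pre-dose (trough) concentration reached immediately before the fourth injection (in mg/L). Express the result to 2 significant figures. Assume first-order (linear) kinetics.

0.0088 mg/L

C₀ per dose = Dose / Vd = 3.73 / 395 = 0.009443 mg/L
k = ln2 / t½ = 0.693147 / 25.9 = 0.02676 h⁻¹
Fraction remaining after one interval: r = e^(−kτ) = e^(−0.02676 × 24.5) = 0.5191
Before dose 4, 3 doses have been given (aged 1τ, 2τ, 3τ).
C_trough = C₀ × (r + r² + … + r^3) = C₀ × r(1−r^3)/(1−r)
        = 0.009443 × 0.5191 × (1 − 0.1399) / (1 − 0.5191) = 0.008767 mg/L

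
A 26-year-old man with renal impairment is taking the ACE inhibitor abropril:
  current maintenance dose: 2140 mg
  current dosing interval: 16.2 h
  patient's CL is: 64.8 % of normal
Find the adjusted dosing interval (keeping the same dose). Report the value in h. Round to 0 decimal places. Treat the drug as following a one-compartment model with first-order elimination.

25 h

To keep the same average steady-state level, dosing rate must scale with clearance.
CL ratio = 64.8 / 100 = 0.6480
New interval (same dose) = 16.2 / 0.6480 = 25.00 h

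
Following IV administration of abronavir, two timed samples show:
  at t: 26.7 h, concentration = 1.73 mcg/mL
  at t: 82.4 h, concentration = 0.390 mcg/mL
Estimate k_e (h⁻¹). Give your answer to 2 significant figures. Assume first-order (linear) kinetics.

0.027 h⁻¹

k = ln(C₁/C₂) / (t₂ − t₁) = ln(1.73/0.390) / (82.4 − 26.7)
  = 1.490 / 55.70 = 0.02675 h⁻¹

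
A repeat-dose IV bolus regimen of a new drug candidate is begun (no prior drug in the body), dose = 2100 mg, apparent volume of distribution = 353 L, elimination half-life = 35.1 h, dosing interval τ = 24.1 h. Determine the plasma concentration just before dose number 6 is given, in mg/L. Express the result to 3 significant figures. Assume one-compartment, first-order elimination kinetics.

8.86 mg/L

C₀ per dose = Dose / Vd = 2100 / 353 = 5.949 mg/L
k = ln2 / t½ = 0.693147 / 35.1 = 0.01975 h⁻¹
Fraction remaining after one interval: r = e^(−kτ) = e^(−0.01975 × 24.1) = 0.6213
Before dose 6, 5 doses have been given (aged 1τ, 2τ, 3τ, 4τ, 5τ).
C_trough = C₀ × (r + r² + … + r^5) = C₀ × r(1−r^5)/(1−r)
        = 5.949 × 0.6213 × (1 − 0.09258) / (1 − 0.6213) = 8.856 mg/L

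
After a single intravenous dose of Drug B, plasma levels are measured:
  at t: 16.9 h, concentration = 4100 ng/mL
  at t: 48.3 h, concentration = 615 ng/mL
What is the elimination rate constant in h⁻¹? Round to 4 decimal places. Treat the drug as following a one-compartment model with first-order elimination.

k = ln(C₁/C₂) / (t₂ − t₁) = ln(4100/615) / (48.3 − 16.9)
  = 1.897 / 31.40 = 0.06041 h⁻¹

0.0604 h⁻¹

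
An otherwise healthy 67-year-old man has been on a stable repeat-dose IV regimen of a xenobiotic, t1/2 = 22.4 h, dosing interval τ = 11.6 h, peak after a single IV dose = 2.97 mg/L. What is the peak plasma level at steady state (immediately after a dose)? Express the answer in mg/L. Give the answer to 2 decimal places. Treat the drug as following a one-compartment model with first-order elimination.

k = ln2 / t½ = 0.693147 / 22.4 = 0.03094 h⁻¹
e^(−kτ) = e^(−0.03094 × 11.6) = 0.6984
Accumulation ratio R = 1 / (1 − e^(−kτ)) = 1 / (1 − 0.6984) = 3.316
Steady-state peak = C₀ × R = 2.97 × 3.316 = 9.849 mg/L

9.85 mg/L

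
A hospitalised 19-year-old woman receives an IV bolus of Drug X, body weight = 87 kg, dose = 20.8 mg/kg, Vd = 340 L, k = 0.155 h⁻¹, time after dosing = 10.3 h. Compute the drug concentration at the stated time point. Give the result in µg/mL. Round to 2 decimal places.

1.08 µg/mL

Total dose = 20.8 × 87 = 1810 mg
C₀ = Dose / Vd = 1810 / 340 = 5.324 mg/L
C = C₀ · e^(−k·t) = 5.324 × e^(−0.1550 × 10.3)
  = 5.324 × 0.2026 = 1.079 mg/L
(1.079 mg/L = 1.079 µg/mL)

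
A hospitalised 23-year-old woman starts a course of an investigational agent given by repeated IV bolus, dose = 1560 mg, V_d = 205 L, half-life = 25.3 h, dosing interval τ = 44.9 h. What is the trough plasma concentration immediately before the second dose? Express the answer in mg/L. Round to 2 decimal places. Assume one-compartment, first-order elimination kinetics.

2.22 mg/L

C₀ per dose = Dose / Vd = 1560 / 205 = 7.610 mg/L
k = ln2 / t½ = 0.693147 / 25.3 = 0.02740 h⁻¹
Fraction remaining after one interval: r = e^(−kτ) = e^(−0.02740 × 44.9) = 0.2922
Before dose 2, 1 dose has been given (aged 1τ).
C_trough = C₀ × r = 7.610 × 0.2922 = 2.224 mg/L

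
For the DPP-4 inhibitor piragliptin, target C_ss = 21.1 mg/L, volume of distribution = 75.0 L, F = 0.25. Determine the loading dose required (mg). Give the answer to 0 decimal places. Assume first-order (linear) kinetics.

6330 mg

LD = Css × Vd / F = 21.1 × 75.0 / 0.25 = 6330 mg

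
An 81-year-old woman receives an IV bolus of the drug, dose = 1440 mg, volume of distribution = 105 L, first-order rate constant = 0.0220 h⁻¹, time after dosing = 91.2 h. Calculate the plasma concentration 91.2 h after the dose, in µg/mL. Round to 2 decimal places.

C₀ = Dose / Vd = 1440 / 105 = 13.71 mg/L
C = C₀ · e^(−k·t) = 13.71 × e^(−0.02200 × 91.2)
  = 13.71 × 0.1345 = 1.844 mg/L
(1.844 mg/L = 1.844 µg/mL)

1.84 µg/mL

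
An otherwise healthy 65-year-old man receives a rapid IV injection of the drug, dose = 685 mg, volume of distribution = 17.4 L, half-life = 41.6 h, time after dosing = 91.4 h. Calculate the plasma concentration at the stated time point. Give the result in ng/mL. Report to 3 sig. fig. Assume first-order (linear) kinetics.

8590 ng/mL

C₀ = Dose / Vd = 685.0 / 17.4 = 39.37 mg/L
k = ln2 / t½ = 0.693147 / 41.6 = 0.01666 h⁻¹
C = C₀ · e^(−k·t) = 39.37 × e^(−0.01666 × 91.4)
  = 39.37 × 0.2181 = 8.587 mg/L
Convert: 8.587 mg/L × 1000 = 8587 ng/mL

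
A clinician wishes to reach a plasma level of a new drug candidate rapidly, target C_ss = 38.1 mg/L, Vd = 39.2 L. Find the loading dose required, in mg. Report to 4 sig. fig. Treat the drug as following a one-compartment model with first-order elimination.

LD = Css × Vd = 38.1 × 39.2 = 1494 mg

1494 mg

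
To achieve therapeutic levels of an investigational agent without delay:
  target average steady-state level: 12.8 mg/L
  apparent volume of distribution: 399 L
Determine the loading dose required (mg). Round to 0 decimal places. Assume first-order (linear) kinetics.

LD = Css × Vd = 12.8 × 399 = 5107 mg

5107 mg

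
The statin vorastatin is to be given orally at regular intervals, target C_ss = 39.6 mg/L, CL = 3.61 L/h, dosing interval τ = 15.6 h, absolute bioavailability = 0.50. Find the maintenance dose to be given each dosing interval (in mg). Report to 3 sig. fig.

At steady state, F × (Dose/τ) = Css × CL.
Dose = Css × CL × τ / F = 39.6 × 3.610 × 15.6 / 0.50 = 4460 mg

4460 mg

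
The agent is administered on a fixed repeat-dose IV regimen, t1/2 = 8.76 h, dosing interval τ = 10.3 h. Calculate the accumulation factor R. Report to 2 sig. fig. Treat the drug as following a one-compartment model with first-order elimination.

k = ln2 / t½ = 0.693147 / 8.76 = 0.07913 h⁻¹
e^(−kτ) = e^(−0.07913 × 10.3) = 0.4426
Accumulation ratio R = 1 / (1 − e^(−kτ)) = 1 / (1 − 0.4426) = 1.794

1.8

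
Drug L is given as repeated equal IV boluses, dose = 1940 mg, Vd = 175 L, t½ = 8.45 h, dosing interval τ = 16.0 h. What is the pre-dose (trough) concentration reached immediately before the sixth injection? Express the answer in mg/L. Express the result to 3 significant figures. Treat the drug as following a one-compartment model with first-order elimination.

4.08 mg/L

C₀ per dose = Dose / Vd = 1940 / 175 = 11.09 mg/L
k = ln2 / t½ = 0.693147 / 8.45 = 0.08203 h⁻¹
Fraction remaining after one interval: r = e^(−kτ) = e^(−0.08203 × 16.0) = 0.2692
Before dose 6, 5 doses have been given (aged 1τ, 2τ, 3τ, 4τ, 5τ).
C_trough = C₀ × (r + r² + … + r^5) = C₀ × r(1−r^5)/(1−r)
        = 11.09 × 0.2692 × (1 − 0.001414) / (1 − 0.2692) = 4.079 mg/L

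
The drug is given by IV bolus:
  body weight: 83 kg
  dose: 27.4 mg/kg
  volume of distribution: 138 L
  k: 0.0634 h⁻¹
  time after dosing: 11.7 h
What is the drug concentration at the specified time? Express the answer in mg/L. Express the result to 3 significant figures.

7.85 mg/L

Total dose = 27.4 × 83 = 2274 mg
C₀ = Dose / Vd = 2274 / 138 = 16.48 mg/L
C = C₀ · e^(−k·t) = 16.48 × e^(−0.06340 × 11.7)
  = 16.48 × 0.4763 = 7.849 mg/L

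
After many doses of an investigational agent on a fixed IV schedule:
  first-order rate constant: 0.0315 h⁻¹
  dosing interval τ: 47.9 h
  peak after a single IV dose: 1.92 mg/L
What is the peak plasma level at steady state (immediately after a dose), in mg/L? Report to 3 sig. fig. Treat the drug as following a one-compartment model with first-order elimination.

e^(−kτ) = e^(−0.03150 × 47.9) = 0.2212
Accumulation ratio R = 1 / (1 − e^(−kτ)) = 1 / (1 − 0.2212) = 1.284
Steady-state peak = C₀ × R = 1.92 × 1.284 = 2.465 mg/L

2.47 mg/L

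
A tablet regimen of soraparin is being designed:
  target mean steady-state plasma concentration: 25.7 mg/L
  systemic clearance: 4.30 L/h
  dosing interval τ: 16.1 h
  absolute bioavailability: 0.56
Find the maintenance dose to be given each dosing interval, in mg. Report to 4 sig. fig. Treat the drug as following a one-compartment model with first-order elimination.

At steady state, F × (Dose/τ) = Css × CL.
Dose = Css × CL × τ / F = 25.7 × 4.300 × 16.1 / 0.56 = 3177 mg

3177 mg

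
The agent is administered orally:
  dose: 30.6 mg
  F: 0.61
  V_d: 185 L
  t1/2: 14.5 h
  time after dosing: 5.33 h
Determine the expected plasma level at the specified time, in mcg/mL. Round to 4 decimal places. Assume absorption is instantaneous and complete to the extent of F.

0.0782 mcg/mL

Amount reaching circulation = F × Dose = 0.61 × 30.60 = 18.67 mg
C₀ = F·Dose / Vd = 18.67 / 185 = 0.1009 mg/L
k = ln2 / t½ = 0.693147 / 14.5 = 0.04780 h⁻¹
C = C₀ · e^(−k·t) = 0.1009 × e^(−0.04780 × 5.33)
  = 0.1009 × 0.7751 = 0.07821 mg/L
(0.07821 mg/L = 0.07821 mcg/mL)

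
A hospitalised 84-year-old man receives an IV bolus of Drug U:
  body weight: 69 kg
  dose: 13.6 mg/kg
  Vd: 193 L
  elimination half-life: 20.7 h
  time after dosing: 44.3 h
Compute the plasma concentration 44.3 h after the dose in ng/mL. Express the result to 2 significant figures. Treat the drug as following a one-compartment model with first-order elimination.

1100 ng/mL

Total dose = 13.6 × 69 = 938.4 mg
C₀ = Dose / Vd = 938.4 / 193 = 4.862 mg/L
k = ln2 / t½ = 0.693147 / 20.7 = 0.03349 h⁻¹
C = C₀ · e^(−k·t) = 4.862 × e^(−0.03349 × 44.3)
  = 4.862 × 0.2268 = 1.103 mg/L
Convert: 1.103 mg/L × 1000 = 1103 ng/mL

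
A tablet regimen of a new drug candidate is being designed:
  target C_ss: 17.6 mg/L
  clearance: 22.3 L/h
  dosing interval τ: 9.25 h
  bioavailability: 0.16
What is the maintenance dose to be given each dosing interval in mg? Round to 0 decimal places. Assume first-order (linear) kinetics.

At steady state, F × (Dose/τ) = Css × CL.
Dose = Css × CL × τ / F = 17.6 × 22.30 × 9.25 / 0.16 = 22690 mg

22690 mg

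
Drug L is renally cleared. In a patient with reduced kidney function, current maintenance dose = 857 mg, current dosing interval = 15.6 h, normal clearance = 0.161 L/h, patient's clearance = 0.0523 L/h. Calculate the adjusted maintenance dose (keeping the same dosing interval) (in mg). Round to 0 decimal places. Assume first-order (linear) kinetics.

278 mg

To keep the same average steady-state level, dosing rate must scale with clearance.
CL ratio = 0.0523 / 0.161 = 0.3248
New dose (same interval) = 857 × 0.3248 = 278.4 mg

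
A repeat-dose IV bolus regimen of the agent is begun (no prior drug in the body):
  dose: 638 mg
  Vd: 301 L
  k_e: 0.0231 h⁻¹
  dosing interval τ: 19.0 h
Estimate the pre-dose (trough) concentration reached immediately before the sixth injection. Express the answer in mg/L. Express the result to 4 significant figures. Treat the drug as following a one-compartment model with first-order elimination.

3.418 mg/L

C₀ per dose = Dose / Vd = 638 / 301 = 2.120 mg/L
Fraction remaining after one interval: r = e^(−kτ) = e^(−0.02310 × 19.0) = 0.6447
Before dose 6, 5 doses have been given (aged 1τ, 2τ, 3τ, 4τ, 5τ).
C_trough = C₀ × (r + r² + … + r^5) = C₀ × r(1−r^5)/(1−r)
        = 2.120 × 0.6447 × (1 − 0.1114) / (1 − 0.6447) = 3.418 mg/L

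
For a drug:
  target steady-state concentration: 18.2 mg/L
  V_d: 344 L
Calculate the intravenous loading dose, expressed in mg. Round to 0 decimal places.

6261 mg

LD = Css × Vd = 18.2 × 344 = 6261 mg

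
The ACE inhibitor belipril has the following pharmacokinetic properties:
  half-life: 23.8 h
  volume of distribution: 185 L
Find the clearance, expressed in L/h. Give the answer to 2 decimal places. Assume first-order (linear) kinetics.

k = ln2 / t½ = 0.693147 / 23.8 = 0.02912 h⁻¹
CL = k × Vd = 0.02912 × 185 = 5.387 L/h

5.39 L/h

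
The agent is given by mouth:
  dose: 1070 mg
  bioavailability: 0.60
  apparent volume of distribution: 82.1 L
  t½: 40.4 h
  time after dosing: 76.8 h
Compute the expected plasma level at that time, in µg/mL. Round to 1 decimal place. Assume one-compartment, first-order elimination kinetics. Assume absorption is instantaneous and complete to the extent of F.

Amount reaching circulation = F × Dose = 0.60 × 1070 = 642.0 mg
C₀ = F·Dose / Vd = 642.0 / 82.1 = 7.820 mg/L
k = ln2 / t½ = 0.693147 / 40.4 = 0.01716 h⁻¹
C = C₀ · e^(−k·t) = 7.820 × e^(−0.01716 × 76.8)
  = 7.820 × 0.2677 = 2.093 mg/L
(2.093 mg/L = 2.093 µg/mL)

2.1 µg/mL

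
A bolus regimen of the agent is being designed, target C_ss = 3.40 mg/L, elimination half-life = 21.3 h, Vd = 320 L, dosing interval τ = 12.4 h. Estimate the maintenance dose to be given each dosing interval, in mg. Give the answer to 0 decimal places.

439 mg

k = ln2 / t½ = 0.693147 / 21.3 = 0.03254 h⁻¹
CL = k × Vd = 0.03254 × 320 = 10.41 L/h
At steady state, Dose/τ = Css × CL.
Dose = Css × CL × τ = 3.40 × 10.41 × 12.4 = 438.9 mg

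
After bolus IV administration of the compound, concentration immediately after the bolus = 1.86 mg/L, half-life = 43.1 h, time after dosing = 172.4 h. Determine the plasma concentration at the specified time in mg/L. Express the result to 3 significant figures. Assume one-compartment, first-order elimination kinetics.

k = ln2 / t½ = 0.693147 / 43.1 = 0.01608 h⁻¹
t / t½ = 172.4 / 43.1 = 4 half-lives
C = C₀ × (1/2)^4 = 1.860 × 0.06250 = 0.1163 mg/L

0.116 mg/L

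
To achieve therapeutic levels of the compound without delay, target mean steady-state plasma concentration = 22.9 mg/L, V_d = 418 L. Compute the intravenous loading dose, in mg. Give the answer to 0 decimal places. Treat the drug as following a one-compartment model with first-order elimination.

9572 mg

LD = Css × Vd = 22.9 × 418 = 9572 mg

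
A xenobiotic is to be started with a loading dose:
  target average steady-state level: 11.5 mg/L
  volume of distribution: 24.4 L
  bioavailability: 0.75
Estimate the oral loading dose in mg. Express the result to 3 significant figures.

LD = Css × Vd / F = 11.5 × 24.4 / 0.75 = 374.1 mg

374 mg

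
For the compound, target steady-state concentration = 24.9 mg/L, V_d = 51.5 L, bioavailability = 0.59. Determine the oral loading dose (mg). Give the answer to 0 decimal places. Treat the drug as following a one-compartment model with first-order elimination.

LD = Css × Vd / F = 24.9 × 51.5 / 0.59 = 2173 mg

2173 mg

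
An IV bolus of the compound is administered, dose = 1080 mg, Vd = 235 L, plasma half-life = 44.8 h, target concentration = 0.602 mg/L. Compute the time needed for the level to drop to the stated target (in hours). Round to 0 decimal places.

C₀ = Dose / Vd = 1080 / 235 = 4.596 mg/L
k = ln2 / t½ = 0.693147 / 44.8 = 0.01547 h⁻¹
t = ln(C₀ / C) / k = ln(4.596 / 0.602) / 0.01547
  = ln(7.635) / 0.01547 = 2.033 / 0.01547 = 131.4 h

131 h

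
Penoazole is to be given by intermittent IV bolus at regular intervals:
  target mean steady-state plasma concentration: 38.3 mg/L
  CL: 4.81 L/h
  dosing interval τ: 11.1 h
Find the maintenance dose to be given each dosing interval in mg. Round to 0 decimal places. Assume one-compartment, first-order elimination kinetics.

2045 mg

At steady state, Dose/τ = Css × CL.
Dose = Css × CL × τ = 38.3 × 4.810 × 11.1 = 2045 mg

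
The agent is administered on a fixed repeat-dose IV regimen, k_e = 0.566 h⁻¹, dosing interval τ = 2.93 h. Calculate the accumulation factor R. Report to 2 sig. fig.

e^(−kτ) = e^(−0.5660 × 2.93) = 0.1904
Accumulation ratio R = 1 / (1 − e^(−kτ)) = 1 / (1 − 0.1904) = 1.235

1.2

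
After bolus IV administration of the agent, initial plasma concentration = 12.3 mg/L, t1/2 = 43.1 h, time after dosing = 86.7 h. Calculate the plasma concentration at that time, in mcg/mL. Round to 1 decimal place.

k = ln2 / t½ = 0.693147 / 43.1 = 0.01608 h⁻¹
C = C₀ · e^(−k·t) = 12.30 × e^(−0.01608 × 86.7)
  = 12.30 × 0.2480 = 3.050 mg/L
(3.050 mg/L = 3.050 mcg/mL)

3.1 mcg/mL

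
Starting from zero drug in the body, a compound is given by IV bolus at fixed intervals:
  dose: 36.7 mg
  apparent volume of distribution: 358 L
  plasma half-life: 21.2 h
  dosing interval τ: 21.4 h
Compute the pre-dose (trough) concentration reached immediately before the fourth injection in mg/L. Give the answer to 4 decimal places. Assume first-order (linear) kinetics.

0.0888 mg/L

C₀ per dose = Dose / Vd = 36.7 / 358 = 0.1025 mg/L
k = ln2 / t½ = 0.693147 / 21.2 = 0.03270 h⁻¹
Fraction remaining after one interval: r = e^(−kτ) = e^(−0.03270 × 21.4) = 0.4967
Before dose 4, 3 doses have been given (aged 1τ, 2τ, 3τ).
C_trough = C₀ × (r + r² + … + r^3) = C₀ × r(1−r^3)/(1−r)
        = 0.1025 × 0.4967 × (1 − 0.1225) / (1 − 0.4967) = 0.08876 mg/L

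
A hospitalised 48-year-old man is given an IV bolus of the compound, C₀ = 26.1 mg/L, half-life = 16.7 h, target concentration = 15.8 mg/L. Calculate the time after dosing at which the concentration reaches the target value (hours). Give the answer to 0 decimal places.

12 h

k = ln2 / t½ = 0.693147 / 16.7 = 0.04151 h⁻¹
t = ln(C₀ / C) / k = ln(26.10 / 15.8) / 0.04151
  = ln(1.652) / 0.04151 = 0.5020 / 0.04151 = 12.09 h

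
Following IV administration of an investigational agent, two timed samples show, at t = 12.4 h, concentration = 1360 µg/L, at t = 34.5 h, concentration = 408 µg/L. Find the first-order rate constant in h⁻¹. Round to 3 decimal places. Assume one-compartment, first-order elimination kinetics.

k = ln(C₁/C₂) / (t₂ − t₁) = ln(1360/408) / (34.5 − 12.4)
  = 1.204 / 22.10 = 0.05448 h⁻¹

0.054 h⁻¹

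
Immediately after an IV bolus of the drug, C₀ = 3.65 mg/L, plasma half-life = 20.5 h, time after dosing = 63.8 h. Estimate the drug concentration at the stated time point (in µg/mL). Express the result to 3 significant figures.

k = ln2 / t½ = 0.693147 / 20.5 = 0.03381 h⁻¹
C = C₀ · e^(−k·t) = 3.650 × e^(−0.03381 × 63.8)
  = 3.650 × 0.1157 = 0.4223 mg/L
(0.4223 mg/L = 0.4223 µg/mL)

0.422 µg/mL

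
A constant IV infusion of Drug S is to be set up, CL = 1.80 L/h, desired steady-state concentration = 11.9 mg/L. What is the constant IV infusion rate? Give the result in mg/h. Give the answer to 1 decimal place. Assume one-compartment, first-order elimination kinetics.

At steady state, infusion rate R₀ = Css × CL = 11.9 × 1.800 = 21.42 mg/h

21.4 mg/h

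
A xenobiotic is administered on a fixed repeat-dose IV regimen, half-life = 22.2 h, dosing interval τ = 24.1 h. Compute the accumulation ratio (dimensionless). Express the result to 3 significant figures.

1.89

k = ln2 / t½ = 0.693147 / 22.2 = 0.03122 h⁻¹
e^(−kτ) = e^(−0.03122 × 24.1) = 0.4712
Accumulation ratio R = 1 / (1 − e^(−kτ)) = 1 / (1 − 0.4712) = 1.891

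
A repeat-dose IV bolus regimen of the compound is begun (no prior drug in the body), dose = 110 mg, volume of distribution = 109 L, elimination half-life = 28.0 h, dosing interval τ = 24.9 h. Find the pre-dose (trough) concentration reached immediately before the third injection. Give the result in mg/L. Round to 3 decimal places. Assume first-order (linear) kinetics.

0.839 mg/L

C₀ per dose = Dose / Vd = 110 / 109 = 1.009 mg/L
k = ln2 / t½ = 0.693147 / 28.0 = 0.02476 h⁻¹
Fraction remaining after one interval: r = e^(−kτ) = e^(−0.02476 × 24.9) = 0.5398
Before dose 3, 2 doses have been given (aged 1τ, 2τ).
C_trough = C₀ × (r + r²) = 1.009 × (0.5398 + 0.2914) = 0.8387 mg/L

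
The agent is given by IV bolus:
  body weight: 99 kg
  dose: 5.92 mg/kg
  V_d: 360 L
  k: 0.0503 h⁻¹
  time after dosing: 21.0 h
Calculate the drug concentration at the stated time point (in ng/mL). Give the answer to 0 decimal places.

566 ng/mL

Total dose = 5.92 × 99 = 586.1 mg
C₀ = Dose / Vd = 586.1 / 360 = 1.628 mg/L
C = C₀ · e^(−k·t) = 1.628 × e^(−0.05030 × 21.0)
  = 1.628 × 0.3477 = 0.5661 mg/L
Convert: 0.5661 mg/L × 1000 = 566.1 ng/mL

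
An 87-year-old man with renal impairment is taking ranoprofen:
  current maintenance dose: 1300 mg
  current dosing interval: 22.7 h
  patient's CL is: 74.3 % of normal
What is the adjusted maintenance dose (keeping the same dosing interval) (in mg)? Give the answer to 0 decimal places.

966 mg

To keep the same average steady-state level, dosing rate must scale with clearance.
CL ratio = 74.3 / 100 = 0.7430
New dose (same interval) = 1300 × 0.7430 = 965.9 mg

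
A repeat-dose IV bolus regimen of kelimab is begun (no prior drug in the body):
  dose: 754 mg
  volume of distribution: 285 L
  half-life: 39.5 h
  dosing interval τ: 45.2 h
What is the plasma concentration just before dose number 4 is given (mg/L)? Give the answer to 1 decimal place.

C₀ per dose = Dose / Vd = 754 / 285 = 2.646 mg/L
k = ln2 / t½ = 0.693147 / 39.5 = 0.01755 h⁻¹
Fraction remaining after one interval: r = e^(−kτ) = e^(−0.01755 × 45.2) = 0.4524
Before dose 4, 3 doses have been given (aged 1τ, 2τ, 3τ).
C_trough = C₀ × (r + r² + … + r^3) = C₀ × r(1−r^3)/(1−r)
        = 2.646 × 0.4524 × (1 − 0.09259) / (1 − 0.4524) = 1.984 mg/L

2.0 mg/L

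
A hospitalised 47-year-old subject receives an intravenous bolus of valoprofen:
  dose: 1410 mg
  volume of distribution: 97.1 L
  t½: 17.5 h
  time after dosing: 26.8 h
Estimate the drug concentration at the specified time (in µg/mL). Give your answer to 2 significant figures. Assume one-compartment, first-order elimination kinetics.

C₀ = Dose / Vd = 1410 / 97.1 = 14.52 mg/L
k = ln2 / t½ = 0.693147 / 17.5 = 0.03961 h⁻¹
C = C₀ · e^(−k·t) = 14.52 × e^(−0.03961 × 26.8)
  = 14.52 × 0.3459 = 5.022 mg/L
(5.022 mg/L = 5.022 µg/mL)

5.0 µg/mL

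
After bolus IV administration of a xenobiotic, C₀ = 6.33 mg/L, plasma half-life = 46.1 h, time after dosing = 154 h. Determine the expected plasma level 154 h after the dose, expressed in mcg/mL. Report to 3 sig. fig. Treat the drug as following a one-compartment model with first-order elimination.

k = ln2 / t½ = 0.693147 / 46.1 = 0.01504 h⁻¹
C = C₀ · e^(−k·t) = 6.330 × e^(−0.01504 × 154)
  = 6.330 × 0.09865 = 0.6245 mg/L
(0.6245 mg/L = 0.6245 mcg/mL)

0.625 mcg/mL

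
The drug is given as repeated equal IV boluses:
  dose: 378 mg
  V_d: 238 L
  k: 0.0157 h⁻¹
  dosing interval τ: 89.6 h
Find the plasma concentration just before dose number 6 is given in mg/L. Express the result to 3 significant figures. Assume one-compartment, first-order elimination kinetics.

0.515 mg/L

C₀ per dose = Dose / Vd = 378 / 238 = 1.588 mg/L
Fraction remaining after one interval: r = e^(−kτ) = e^(−0.01570 × 89.6) = 0.2449
Before dose 6, 5 doses have been given (aged 1τ, 2τ, 3τ, 4τ, 5τ).
C_trough = C₀ × (r + r² + … + r^5) = C₀ × r(1−r^5)/(1−r)
        = 1.588 × 0.2449 × (1 − 0.0008809) / (1 − 0.2449) = 0.5146 mg/L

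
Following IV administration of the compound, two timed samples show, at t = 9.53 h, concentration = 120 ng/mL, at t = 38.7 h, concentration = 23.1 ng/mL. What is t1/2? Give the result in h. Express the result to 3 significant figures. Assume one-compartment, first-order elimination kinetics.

k = ln(C₁/C₂) / (t₂ − t₁) = ln(120/23.1) / (38.7 − 9.53)
  = 1.648 / 29.17 = 0.05650 h⁻¹
t½ = ln2 / k = 0.693147 / 0.05650 = 12.27 h

12.3 h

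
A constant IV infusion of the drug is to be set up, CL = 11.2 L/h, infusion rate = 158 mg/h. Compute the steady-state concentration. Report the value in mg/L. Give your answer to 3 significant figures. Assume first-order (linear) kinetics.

14.1 mg/L

At steady state Css = R₀ / CL = 158 / 11.20 = 14.11 mg/L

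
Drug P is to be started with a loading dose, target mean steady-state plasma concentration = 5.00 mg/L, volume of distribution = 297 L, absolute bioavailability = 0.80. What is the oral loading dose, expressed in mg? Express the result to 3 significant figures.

1860 mg

LD = Css × Vd / F = 5.00 × 297 / 0.80 = 1856 mg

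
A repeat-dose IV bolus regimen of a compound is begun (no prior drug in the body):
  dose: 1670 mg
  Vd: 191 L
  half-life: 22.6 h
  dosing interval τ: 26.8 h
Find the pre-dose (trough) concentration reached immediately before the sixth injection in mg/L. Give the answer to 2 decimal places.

6.75 mg/L

C₀ per dose = Dose / Vd = 1670 / 191 = 8.743 mg/L
k = ln2 / t½ = 0.693147 / 22.6 = 0.03067 h⁻¹
Fraction remaining after one interval: r = e^(−kτ) = e^(−0.03067 × 26.8) = 0.4396
Before dose 6, 5 doses have been given (aged 1τ, 2τ, 3τ, 4τ, 5τ).
C_trough = C₀ × (r + r² + … + r^5) = C₀ × r(1−r^5)/(1−r)
        = 8.743 × 0.4396 × (1 − 0.01642) / (1 − 0.4396) = 6.746 mg/L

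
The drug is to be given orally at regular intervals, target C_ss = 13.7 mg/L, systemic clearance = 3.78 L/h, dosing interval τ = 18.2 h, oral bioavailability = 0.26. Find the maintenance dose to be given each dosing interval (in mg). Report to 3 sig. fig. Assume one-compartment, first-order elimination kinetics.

At steady state, F × (Dose/τ) = Css × CL.
Dose = Css × CL × τ / F = 13.7 × 3.780 × 18.2 / 0.26 = 3625 mg

3630 mg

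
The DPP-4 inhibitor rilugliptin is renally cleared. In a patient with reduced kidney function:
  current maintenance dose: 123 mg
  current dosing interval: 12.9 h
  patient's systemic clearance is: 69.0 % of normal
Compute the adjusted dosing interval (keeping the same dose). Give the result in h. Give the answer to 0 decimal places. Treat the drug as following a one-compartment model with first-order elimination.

19 h

To keep the same average steady-state level, dosing rate must scale with clearance.
CL ratio = 69.0 / 100 = 0.6900
New interval (same dose) = 12.9 / 0.6900 = 18.70 h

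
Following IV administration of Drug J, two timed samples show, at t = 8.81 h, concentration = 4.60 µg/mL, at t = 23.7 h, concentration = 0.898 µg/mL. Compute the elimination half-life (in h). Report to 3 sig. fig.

6.32 h

k = ln(C₁/C₂) / (t₂ − t₁) = ln(4.60/0.898) / (23.7 − 8.81)
  = 1.634 / 14.89 = 0.1097 h⁻¹
t½ = ln2 / k = 0.693147 / 0.1097 = 6.319 h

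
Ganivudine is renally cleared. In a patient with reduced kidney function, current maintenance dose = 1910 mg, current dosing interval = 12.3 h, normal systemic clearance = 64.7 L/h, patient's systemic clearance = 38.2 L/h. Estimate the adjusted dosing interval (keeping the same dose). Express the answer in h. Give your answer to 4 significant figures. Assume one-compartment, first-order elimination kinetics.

20.83 h

To keep the same average steady-state level, dosing rate must scale with clearance.
CL ratio = 38.2 / 64.7 = 0.5904
New interval (same dose) = 12.3 / 0.5904 = 20.83 h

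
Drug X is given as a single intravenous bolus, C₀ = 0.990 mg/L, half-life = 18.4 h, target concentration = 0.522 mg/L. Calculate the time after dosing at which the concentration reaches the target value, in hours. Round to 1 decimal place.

17.0 h

k = ln2 / t½ = 0.693147 / 18.4 = 0.03767 h⁻¹
t = ln(C₀ / C) / k = ln(0.9900 / 0.522) / 0.03767
  = ln(1.897) / 0.03767 = 0.6403 / 0.03767 = 17.00 h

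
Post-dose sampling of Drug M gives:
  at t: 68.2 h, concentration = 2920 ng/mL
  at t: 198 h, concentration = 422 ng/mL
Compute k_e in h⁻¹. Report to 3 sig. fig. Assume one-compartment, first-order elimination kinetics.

0.0149 h⁻¹

k = ln(C₁/C₂) / (t₂ − t₁) = ln(2920/422) / (198 − 68.2)
  = 1.934 / 129.8 = 0.01490 h⁻¹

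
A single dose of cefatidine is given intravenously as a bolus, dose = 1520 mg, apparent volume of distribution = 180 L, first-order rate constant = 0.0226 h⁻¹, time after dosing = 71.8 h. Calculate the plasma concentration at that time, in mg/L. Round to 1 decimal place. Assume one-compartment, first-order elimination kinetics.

C₀ = Dose / Vd = 1520 / 180 = 8.444 mg/L
C = C₀ · e^(−k·t) = 8.444 × e^(−0.02260 × 71.8)
  = 8.444 × 0.1974 = 1.667 mg/L

1.7 mg/L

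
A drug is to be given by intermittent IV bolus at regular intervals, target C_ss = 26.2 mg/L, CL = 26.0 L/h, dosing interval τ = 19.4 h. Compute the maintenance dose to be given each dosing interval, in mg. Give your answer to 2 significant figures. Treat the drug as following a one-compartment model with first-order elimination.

At steady state, Dose/τ = Css × CL.
Dose = Css × CL × τ = 26.2 × 26.00 × 19.4 = 13220 mg

13000 mg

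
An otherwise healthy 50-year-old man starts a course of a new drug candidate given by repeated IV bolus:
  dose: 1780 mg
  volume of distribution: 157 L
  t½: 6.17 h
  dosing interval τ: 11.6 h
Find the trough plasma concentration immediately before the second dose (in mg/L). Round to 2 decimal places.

3.08 mg/L

C₀ per dose = Dose / Vd = 1780 / 157 = 11.34 mg/L
k = ln2 / t½ = 0.693147 / 6.17 = 0.1123 h⁻¹
Fraction remaining after one interval: r = e^(−kτ) = e^(−0.1123 × 11.6) = 0.2718
Before dose 2, 1 dose has been given (aged 1τ).
C_trough = C₀ × r = 11.34 × 0.2718 = 3.082 mg/L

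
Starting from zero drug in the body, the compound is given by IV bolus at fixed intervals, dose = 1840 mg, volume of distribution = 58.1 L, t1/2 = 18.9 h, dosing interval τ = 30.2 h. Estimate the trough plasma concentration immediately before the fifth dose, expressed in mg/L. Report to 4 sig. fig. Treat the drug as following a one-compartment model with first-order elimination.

15.44 mg/L

C₀ per dose = Dose / Vd = 1840 / 58.1 = 31.67 mg/L
k = ln2 / t½ = 0.693147 / 18.9 = 0.03667 h⁻¹
Fraction remaining after one interval: r = e^(−kτ) = e^(−0.03667 × 30.2) = 0.3304
Before dose 5, 4 doses have been given (aged 1τ, 2τ, 3τ, 4τ).
C_trough = C₀ × (r + r² + … + r^4) = C₀ × r(1−r^4)/(1−r)
        = 31.67 × 0.3304 × (1 − 0.01192) / (1 − 0.3304) = 15.44 mg/L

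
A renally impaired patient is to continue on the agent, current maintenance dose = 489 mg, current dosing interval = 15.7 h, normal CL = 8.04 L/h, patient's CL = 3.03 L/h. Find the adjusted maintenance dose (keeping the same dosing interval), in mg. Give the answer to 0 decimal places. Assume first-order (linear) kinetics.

To keep the same average steady-state level, dosing rate must scale with clearance.
CL ratio = 3.03 / 8.04 = 0.3769
New dose (same interval) = 489 × 0.3769 = 184.3 mg

184 mg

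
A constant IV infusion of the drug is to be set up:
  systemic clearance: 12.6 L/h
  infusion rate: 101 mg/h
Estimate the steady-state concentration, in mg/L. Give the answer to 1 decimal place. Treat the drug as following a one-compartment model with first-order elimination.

8.0 mg/L

At steady state Css = R₀ / CL = 101 / 12.60 = 8.016 mg/L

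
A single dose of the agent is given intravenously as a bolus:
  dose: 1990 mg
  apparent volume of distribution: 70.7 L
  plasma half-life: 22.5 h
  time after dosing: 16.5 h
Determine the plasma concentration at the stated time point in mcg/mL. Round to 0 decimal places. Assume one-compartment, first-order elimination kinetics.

17 mcg/mL

C₀ = Dose / Vd = 1990 / 70.7 = 28.15 mg/L
k = ln2 / t½ = 0.693147 / 22.5 = 0.03081 h⁻¹
C = C₀ · e^(−k·t) = 28.15 × e^(−0.03081 × 16.5)
  = 28.15 × 0.6015 = 16.93 mg/L
(16.93 mg/L = 16.93 mcg/mL)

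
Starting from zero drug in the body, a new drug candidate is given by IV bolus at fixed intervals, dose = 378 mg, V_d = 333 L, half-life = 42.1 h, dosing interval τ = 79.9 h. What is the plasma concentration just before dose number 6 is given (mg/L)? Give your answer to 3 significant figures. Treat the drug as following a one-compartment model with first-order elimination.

0.416 mg/L

C₀ per dose = Dose / Vd = 378 / 333 = 1.135 mg/L
k = ln2 / t½ = 0.693147 / 42.1 = 0.01646 h⁻¹
Fraction remaining after one interval: r = e^(−kτ) = e^(−0.01646 × 79.9) = 0.2684
Before dose 6, 5 doses have been given (aged 1τ, 2τ, 3τ, 4τ, 5τ).
C_trough = C₀ × (r + r² + … + r^5) = C₀ × r(1−r^5)/(1−r)
        = 1.135 × 0.2684 × (1 − 0.001393) / (1 − 0.2684) = 0.4158 mg/L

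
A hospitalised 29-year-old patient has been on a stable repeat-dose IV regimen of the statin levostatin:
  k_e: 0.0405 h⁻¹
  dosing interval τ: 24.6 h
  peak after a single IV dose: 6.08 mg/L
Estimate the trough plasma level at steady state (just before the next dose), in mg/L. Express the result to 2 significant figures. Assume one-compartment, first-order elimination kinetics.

3.6 mg/L

e^(−kτ) = e^(−0.04050 × 24.6) = 0.3692
Accumulation ratio R = 1 / (1 − e^(−kτ)) = 1 / (1 − 0.3692) = 1.585
Steady-state trough = C₀ × R × e^(−kτ) = 6.08 × 1.585 × 0.3692 = 3.558 mg/L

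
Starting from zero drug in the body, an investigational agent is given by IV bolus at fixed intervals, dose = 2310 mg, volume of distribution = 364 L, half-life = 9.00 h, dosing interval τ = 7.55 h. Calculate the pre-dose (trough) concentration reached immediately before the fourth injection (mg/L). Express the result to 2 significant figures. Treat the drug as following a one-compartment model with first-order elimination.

6.6 mg/L

C₀ per dose = Dose / Vd = 2310 / 364 = 6.346 mg/L
k = ln2 / t½ = 0.693147 / 9.00 = 0.07702 h⁻¹
Fraction remaining after one interval: r = e^(−kτ) = e^(−0.07702 × 7.55) = 0.5591
Before dose 4, 3 doses have been given (aged 1τ, 2τ, 3τ).
C_trough = C₀ × (r + r² + … + r^3) = C₀ × r(1−r^3)/(1−r)
        = 6.346 × 0.5591 × (1 − 0.1748) / (1 − 0.5591) = 6.641 mg/L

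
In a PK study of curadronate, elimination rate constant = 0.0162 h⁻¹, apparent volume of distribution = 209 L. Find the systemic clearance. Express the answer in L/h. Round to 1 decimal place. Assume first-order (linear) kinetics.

CL = k × Vd = 0.0162 × 209 = 3.386 L/h

3.4 L/h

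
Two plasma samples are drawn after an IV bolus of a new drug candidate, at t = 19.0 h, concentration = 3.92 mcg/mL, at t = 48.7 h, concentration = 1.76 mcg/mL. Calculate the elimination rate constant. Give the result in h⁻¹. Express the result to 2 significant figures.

k = ln(C₁/C₂) / (t₂ − t₁) = ln(3.92/1.76) / (48.7 − 19.0)
  = 0.8008 / 29.70 = 0.02696 h⁻¹

0.027 h⁻¹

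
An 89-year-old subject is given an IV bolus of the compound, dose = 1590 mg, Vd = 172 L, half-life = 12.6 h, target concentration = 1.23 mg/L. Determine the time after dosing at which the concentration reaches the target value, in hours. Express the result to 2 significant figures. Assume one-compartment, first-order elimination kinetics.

C₀ = Dose / Vd = 1590 / 172 = 9.244 mg/L
k = ln2 / t½ = 0.693147 / 12.6 = 0.05501 h⁻¹
t = ln(C₀ / C) / k = ln(9.244 / 1.23) / 0.05501
  = ln(7.515) / 0.05501 = 2.017 / 0.05501 = 36.67 h

37 h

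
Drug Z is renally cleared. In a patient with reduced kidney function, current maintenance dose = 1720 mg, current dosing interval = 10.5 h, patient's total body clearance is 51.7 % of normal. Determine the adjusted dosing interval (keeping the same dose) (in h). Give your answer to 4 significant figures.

20.31 h

To keep the same average steady-state level, dosing rate must scale with clearance.
CL ratio = 51.7 / 100 = 0.5170
New interval (same dose) = 10.5 / 0.5170 = 20.31 h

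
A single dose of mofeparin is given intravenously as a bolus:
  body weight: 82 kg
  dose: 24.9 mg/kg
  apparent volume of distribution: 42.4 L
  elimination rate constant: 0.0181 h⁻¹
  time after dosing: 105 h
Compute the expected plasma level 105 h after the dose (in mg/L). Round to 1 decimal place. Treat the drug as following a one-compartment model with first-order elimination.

7.2 mg/L

Total dose = 24.9 × 82 = 2042 mg
C₀ = Dose / Vd = 2042 / 42.4 = 48.16 mg/L
C = C₀ · e^(−k·t) = 48.16 × e^(−0.01810 × 105)
  = 48.16 × 0.1495 = 7.200 mg/L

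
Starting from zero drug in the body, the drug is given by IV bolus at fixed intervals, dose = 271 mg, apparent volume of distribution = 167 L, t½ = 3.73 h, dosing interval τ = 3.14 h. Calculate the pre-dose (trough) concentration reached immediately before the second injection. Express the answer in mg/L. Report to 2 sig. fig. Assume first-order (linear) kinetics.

0.91 mg/L

C₀ per dose = Dose / Vd = 271 / 167 = 1.623 mg/L
k = ln2 / t½ = 0.693147 / 3.73 = 0.1858 h⁻¹
Fraction remaining after one interval: r = e^(−kτ) = e^(−0.1858 × 3.14) = 0.5580
Before dose 2, 1 dose has been given (aged 1τ).
C_trough = C₀ × r = 1.623 × 0.5580 = 0.9056 mg/L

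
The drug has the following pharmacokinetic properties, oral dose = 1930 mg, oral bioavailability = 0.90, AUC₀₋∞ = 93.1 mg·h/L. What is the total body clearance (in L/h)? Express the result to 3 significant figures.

18.7 L/h

CL = F·Dose / AUC = 0.90 × 1930 / 93.1 = 18.66 L/h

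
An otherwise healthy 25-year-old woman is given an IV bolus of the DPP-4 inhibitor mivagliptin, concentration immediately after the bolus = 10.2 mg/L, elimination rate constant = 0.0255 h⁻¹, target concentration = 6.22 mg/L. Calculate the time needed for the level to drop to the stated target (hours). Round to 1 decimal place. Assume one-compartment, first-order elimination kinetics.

19.4 h

t = ln(C₀ / C) / k = ln(10.20 / 6.22) / 0.02550
  = ln(1.640) / 0.02550 = 0.4947 / 0.02550 = 19.40 h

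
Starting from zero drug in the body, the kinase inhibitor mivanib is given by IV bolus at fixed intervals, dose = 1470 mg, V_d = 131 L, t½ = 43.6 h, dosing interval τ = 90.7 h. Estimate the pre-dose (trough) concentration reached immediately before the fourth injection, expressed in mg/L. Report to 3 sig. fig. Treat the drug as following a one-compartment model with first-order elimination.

C₀ per dose = Dose / Vd = 1470 / 131 = 11.22 mg/L
k = ln2 / t½ = 0.693147 / 43.6 = 0.01590 h⁻¹
Fraction remaining after one interval: r = e^(−kτ) = e^(−0.01590 × 90.7) = 0.2364
Before dose 4, 3 doses have been given (aged 1τ, 2τ, 3τ).
C_trough = C₀ × (r + r² + … + r^3) = C₀ × r(1−r^3)/(1−r)
        = 11.22 × 0.2364 × (1 − 0.01321) / (1 − 0.2364) = 3.428 mg/L

3.43 mg/L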